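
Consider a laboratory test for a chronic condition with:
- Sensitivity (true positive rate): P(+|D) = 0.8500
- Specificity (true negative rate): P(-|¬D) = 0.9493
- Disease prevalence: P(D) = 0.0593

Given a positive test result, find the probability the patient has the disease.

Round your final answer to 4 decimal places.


Let D = has disease, + = positive test

Given:
- P(D) = 0.0593 (prevalence)
- P(+|D) = 0.8500 (sensitivity)
- P(-|¬D) = 0.9493 (specificity)
- P(+|¬D) = 0.0507 (false positive rate = 1 - specificity)

Step 1: Find P(+)
P(+) = P(+|D)P(D) + P(+|¬D)P(¬D)
     = 0.8500 × 0.0593 + 0.0507 × 0.9407
     = 0.05040500 + 0.04769349
     = 0.09809849

Step 2: Apply Bayes' theorem for P(D|+)
P(D|+) = P(+|D)P(D) / P(+)
       = 0.05040500 / 0.09809849
       = 0.5138


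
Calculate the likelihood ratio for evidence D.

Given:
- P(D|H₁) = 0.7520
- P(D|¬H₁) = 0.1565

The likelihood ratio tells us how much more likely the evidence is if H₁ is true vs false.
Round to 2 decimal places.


Likelihood Ratio (LR) = P(D|H₁) / P(D|¬H₁)

LR = 0.7520 / 0.1565
   = 4.81

The evidence is 4.81 times more likely if H₁ is true than if H₁ is false.
LR > 1, so observing D raises the odds in favor of H₁.


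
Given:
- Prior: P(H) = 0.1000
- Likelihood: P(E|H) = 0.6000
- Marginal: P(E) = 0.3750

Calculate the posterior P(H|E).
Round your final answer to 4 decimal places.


Using Bayes' theorem:

P(H|E) = P(E|H) × P(H) / P(E)
       = 0.6000 × 0.1000 / 0.3750
       = 0.06000000 / 0.3750
       = 0.1600

The evidence strengthens our belief in H.
Prior: 0.1000 → Posterior: 0.1600


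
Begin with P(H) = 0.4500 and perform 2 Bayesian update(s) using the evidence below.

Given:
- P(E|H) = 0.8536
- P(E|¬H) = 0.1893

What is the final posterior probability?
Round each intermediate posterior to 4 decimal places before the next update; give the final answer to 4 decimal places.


Sequential Bayesian updating:

Initial prior: P(H) = 0.4500

Update 1:
  P(E) = 0.8536 × 0.4500 + 0.1893 × 0.5500 = 0.38412000 + 0.10411500 = 0.48823500
  P(H|E) = 0.38412000 / 0.48823500 = 0.7868

Update 2:
  P(E) = 0.8536 × 0.7868 + 0.1893 × 0.2132 = 0.67161248 + 0.04035876 = 0.71197124
  P(H|E) = 0.67161248 / 0.71197124 = 0.9433

Final posterior: 0.9433


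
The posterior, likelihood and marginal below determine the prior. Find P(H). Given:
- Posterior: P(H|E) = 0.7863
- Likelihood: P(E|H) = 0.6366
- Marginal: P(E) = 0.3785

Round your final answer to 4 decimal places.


From Bayes' theorem: P(H|E) = P(E|H) × P(H) / P(E)

Rearranging for P(H):
P(H) = P(H|E) × P(E) / P(E|H)
     = 0.7863 × 0.3785 / 0.6366
     = 0.29761455 / 0.6366
     = 0.4675


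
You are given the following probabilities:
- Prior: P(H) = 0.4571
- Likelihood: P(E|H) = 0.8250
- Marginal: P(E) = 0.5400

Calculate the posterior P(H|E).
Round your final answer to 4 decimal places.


Using Bayes' theorem:

P(H|E) = P(E|H) × P(H) / P(E)
       = 0.8250 × 0.4571 / 0.5400
       = 0.37710750 / 0.5400
       = 0.6983

The evidence strengthens our belief in H.
Prior: 0.4571 → Posterior: 0.6983


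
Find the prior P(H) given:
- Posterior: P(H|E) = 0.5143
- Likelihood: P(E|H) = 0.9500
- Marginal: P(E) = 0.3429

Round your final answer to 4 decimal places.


From Bayes' theorem: P(H|E) = P(E|H) × P(H) / P(E)

Rearranging for P(H):
P(H) = P(H|E) × P(E) / P(E|H)
     = 0.5143 × 0.3429 / 0.9500
     = 0.17635347 / 0.9500
     = 0.1856


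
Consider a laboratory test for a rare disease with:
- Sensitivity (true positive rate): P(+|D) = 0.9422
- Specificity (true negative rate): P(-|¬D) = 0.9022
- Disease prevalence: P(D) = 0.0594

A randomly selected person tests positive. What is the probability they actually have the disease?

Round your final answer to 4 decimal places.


Let D = has disease, + = positive test

Given:
- P(D) = 0.0594 (prevalence)
- P(+|D) = 0.9422 (sensitivity)
- P(-|¬D) = 0.9022 (specificity)
- P(+|¬D) = 0.0978 (false positive rate = 1 - specificity)

Step 1: Find P(+)
P(+) = P(+|D)P(D) + P(+|¬D)P(¬D)
     = 0.9422 × 0.0594 + 0.0978 × 0.9406
     = 0.05596668 + 0.09199068
     = 0.14795736

Step 2: Apply Bayes' theorem for P(D|+)
P(D|+) = P(+|D)P(D) / P(+)
       = 0.05596668 / 0.14795736
       = 0.3783


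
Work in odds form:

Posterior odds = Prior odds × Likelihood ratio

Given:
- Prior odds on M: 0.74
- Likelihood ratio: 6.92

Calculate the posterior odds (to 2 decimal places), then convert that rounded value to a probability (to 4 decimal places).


Step 1: Calculate posterior odds
Posterior odds = Prior odds × LR
               = 0.74 × 6.92
               = 5.12

Step 2: Convert to probability
P(M|E) = Posterior odds / (1 + Posterior odds)
       = 5.12 / (1 + 5.12)
       = 5.12 / 6.12
       = 0.8366

The evidence increased P(M) from 0.4253 to 0.8366.


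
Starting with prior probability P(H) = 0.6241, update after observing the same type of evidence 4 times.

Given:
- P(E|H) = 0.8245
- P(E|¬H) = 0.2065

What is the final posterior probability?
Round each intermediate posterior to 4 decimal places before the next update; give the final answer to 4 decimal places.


Sequential Bayesian updating:

Initial prior: P(H) = 0.6241

Update 1:
  P(E) = 0.8245 × 0.6241 + 0.2065 × 0.3759 = 0.51457045 + 0.07762335 = 0.59219380
  P(H|E) = 0.51457045 / 0.59219380 = 0.8689

Update 2:
  P(E) = 0.8245 × 0.8689 + 0.2065 × 0.1311 = 0.71640805 + 0.02707215 = 0.74348020
  P(H|E) = 0.71640805 / 0.74348020 = 0.9636

Update 3:
  P(E) = 0.8245 × 0.9636 + 0.2065 × 0.0364 = 0.79448820 + 0.00751660 = 0.80200480
  P(H|E) = 0.79448820 / 0.80200480 = 0.9906

Update 4:
  P(E) = 0.8245 × 0.9906 + 0.2065 × 0.0094 = 0.81674970 + 0.00194110 = 0.81869080
  P(H|E) = 0.81674970 / 0.81869080 = 0.9976

Final posterior: 0.9976


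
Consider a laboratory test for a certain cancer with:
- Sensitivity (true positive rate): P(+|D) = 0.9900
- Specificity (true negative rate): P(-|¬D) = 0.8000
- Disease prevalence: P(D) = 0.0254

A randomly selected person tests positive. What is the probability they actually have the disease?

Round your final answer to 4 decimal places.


Let D = has disease, + = positive test

Given:
- P(D) = 0.0254 (prevalence)
- P(+|D) = 0.9900 (sensitivity)
- P(-|¬D) = 0.8000 (specificity)
- P(+|¬D) = 0.2000 (false positive rate = 1 - specificity)

Step 1: Find P(+)
P(+) = P(+|D)P(D) + P(+|¬D)P(¬D)
     = 0.9900 × 0.0254 + 0.2000 × 0.9746
     = 0.02514600 + 0.19492000
     = 0.22006600

Step 2: Apply Bayes' theorem for P(D|+)
P(D|+) = P(+|D)P(D) / P(+)
       = 0.02514600 / 0.22006600
       = 0.1143


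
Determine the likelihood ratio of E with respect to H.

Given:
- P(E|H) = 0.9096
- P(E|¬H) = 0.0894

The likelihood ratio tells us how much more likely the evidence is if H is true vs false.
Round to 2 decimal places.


Likelihood Ratio (LR) = P(E|H) / P(E|¬H)

LR = 0.9096 / 0.0894
   = 10.17

The evidence is 10.17 times more likely if H is true than if H is false.
Because LR exceeds 1, E is evidence for H.


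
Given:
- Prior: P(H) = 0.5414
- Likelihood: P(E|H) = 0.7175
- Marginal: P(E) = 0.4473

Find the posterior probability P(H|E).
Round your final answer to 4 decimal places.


Using Bayes' theorem:

P(H|E) = P(E|H) × P(H) / P(E)
       = 0.7175 × 0.5414 / 0.4473
       = 0.38845450 / 0.4473
       = 0.8684

The evidence strengthens our belief in H.
Prior: 0.5414 → Posterior: 0.8684


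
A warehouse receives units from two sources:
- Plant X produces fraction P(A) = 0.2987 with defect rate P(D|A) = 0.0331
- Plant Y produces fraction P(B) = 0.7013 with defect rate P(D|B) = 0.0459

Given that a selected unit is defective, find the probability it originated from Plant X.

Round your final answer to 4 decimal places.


Let A = from Plant X, D = defective

Given:
- P(A) = 0.2987, P(B) = 0.7013
- P(D|A) = 0.0331, P(D|B) = 0.0459

Step 1: Find P(D)
P(D) = P(D|A)P(A) + P(D|B)P(B)
     = 0.0331 × 0.2987 + 0.0459 × 0.7013
     = 0.00988697 + 0.03218967
     = 0.04207664

Step 2: Apply Bayes' theorem
P(A|D) = P(D|A)P(A) / P(D)
       = 0.00988697 / 0.04207664
       = 0.2350


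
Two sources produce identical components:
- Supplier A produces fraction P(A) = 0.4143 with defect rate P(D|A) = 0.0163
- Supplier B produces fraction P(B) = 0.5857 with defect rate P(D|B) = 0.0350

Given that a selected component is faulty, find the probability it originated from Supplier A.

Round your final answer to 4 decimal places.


Let A = from Supplier A, D = faulty

Given:
- P(A) = 0.4143, P(B) = 0.5857
- P(D|A) = 0.0163, P(D|B) = 0.0350

Step 1: Find P(D)
P(D) = P(D|A)P(A) + P(D|B)P(B)
     = 0.0163 × 0.4143 + 0.0350 × 0.5857
     = 0.00675309 + 0.02049950
     = 0.02725259

Step 2: Apply Bayes' theorem
P(A|D) = P(D|A)P(A) / P(D)
       = 0.00675309 / 0.02725259
       = 0.2478


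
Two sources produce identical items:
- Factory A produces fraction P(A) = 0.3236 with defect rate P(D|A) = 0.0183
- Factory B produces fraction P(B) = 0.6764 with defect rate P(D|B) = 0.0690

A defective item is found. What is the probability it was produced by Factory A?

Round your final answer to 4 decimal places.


Let A = from Factory A, D = defective

Given:
- P(A) = 0.3236, P(B) = 0.6764
- P(D|A) = 0.0183, P(D|B) = 0.0690

Step 1: Find P(D)
P(D) = P(D|A)P(A) + P(D|B)P(B)
     = 0.0183 × 0.3236 + 0.0690 × 0.6764
     = 0.00592188 + 0.04667160
     = 0.05259348

Step 2: Apply Bayes' theorem
P(A|D) = P(D|A)P(A) / P(D)
       = 0.00592188 / 0.05259348
       = 0.1126


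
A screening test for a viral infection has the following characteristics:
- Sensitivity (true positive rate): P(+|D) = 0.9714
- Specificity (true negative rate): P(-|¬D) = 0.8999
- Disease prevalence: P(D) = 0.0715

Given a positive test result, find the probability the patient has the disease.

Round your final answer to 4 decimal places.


Let D = has disease, + = positive test

Given:
- P(D) = 0.0715 (prevalence)
- P(+|D) = 0.9714 (sensitivity)
- P(-|¬D) = 0.8999 (specificity)
- P(+|¬D) = 0.1001 (false positive rate = 1 - specificity)

Step 1: Find P(+)
P(+) = P(+|D)P(D) + P(+|¬D)P(¬D)
     = 0.9714 × 0.0715 + 0.1001 × 0.9285
     = 0.06945510 + 0.09294285
     = 0.16239795

Step 2: Apply Bayes' theorem for P(D|+)
P(D|+) = P(+|D)P(D) / P(+)
       = 0.06945510 / 0.16239795
       = 0.4277


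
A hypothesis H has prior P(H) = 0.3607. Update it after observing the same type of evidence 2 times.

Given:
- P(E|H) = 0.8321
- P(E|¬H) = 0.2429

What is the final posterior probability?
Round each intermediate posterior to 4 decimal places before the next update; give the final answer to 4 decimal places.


Sequential Bayesian updating:

Initial prior: P(H) = 0.3607

Update 1:
  P(E) = 0.8321 × 0.3607 + 0.2429 × 0.6393 = 0.30013847 + 0.15528597 = 0.45542444
  P(H|E) = 0.30013847 / 0.45542444 = 0.6590

Update 2:
  P(E) = 0.8321 × 0.6590 + 0.2429 × 0.3410 = 0.54835390 + 0.08282890 = 0.63118280
  P(H|E) = 0.54835390 / 0.63118280 = 0.8688

Final posterior: 0.8688


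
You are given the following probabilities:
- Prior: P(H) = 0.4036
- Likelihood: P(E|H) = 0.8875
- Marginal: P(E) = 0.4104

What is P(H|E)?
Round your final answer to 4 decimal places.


Using Bayes' theorem:

P(H|E) = P(E|H) × P(H) / P(E)
       = 0.8875 × 0.4036 / 0.4104
       = 0.35819500 / 0.4104
       = 0.8728

The evidence strengthens our belief in H.
Prior: 0.4036 → Posterior: 0.8728


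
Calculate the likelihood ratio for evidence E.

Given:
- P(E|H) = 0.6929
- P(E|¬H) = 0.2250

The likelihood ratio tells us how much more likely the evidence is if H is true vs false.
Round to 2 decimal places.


Likelihood Ratio (LR) = P(E|H) / P(E|¬H)

LR = 0.6929 / 0.2250
   = 3.08

The evidence is 3.08 times more likely if H is true than if H is false.
Since LR > 1, the evidence supports H over ¬H.


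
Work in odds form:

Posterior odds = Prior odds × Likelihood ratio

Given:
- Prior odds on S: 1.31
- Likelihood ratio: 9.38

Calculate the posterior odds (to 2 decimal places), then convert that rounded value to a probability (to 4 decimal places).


Step 1: Calculate posterior odds
Posterior odds = Prior odds × LR
               = 1.31 × 9.38
               = 12.29

Step 2: Convert to probability
P(S|E) = Posterior odds / (1 + Posterior odds)
       = 12.29 / (1 + 12.29)
       = 12.29 / 13.29
       = 0.9248

The evidence increased P(S) from 0.5671 to 0.9248.


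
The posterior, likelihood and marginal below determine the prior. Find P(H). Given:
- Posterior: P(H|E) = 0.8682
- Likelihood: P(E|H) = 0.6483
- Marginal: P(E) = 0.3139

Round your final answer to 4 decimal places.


From Bayes' theorem: P(H|E) = P(E|H) × P(H) / P(E)

Rearranging for P(H):
P(H) = P(H|E) × P(E) / P(E|H)
     = 0.8682 × 0.3139 / 0.6483
     = 0.27252798 / 0.6483
     = 0.4204


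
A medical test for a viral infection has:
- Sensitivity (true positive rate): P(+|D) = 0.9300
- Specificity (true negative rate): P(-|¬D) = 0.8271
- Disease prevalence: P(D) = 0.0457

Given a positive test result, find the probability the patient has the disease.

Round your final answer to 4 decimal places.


Let D = has disease, + = positive test

Given:
- P(D) = 0.0457 (prevalence)
- P(+|D) = 0.9300 (sensitivity)
- P(-|¬D) = 0.8271 (specificity)
- P(+|¬D) = 0.1729 (false positive rate = 1 - specificity)

Step 1: Find P(+)
P(+) = P(+|D)P(D) + P(+|¬D)P(¬D)
     = 0.9300 × 0.0457 + 0.1729 × 0.9543
     = 0.04250100 + 0.16499847
     = 0.20749947

Step 2: Apply Bayes' theorem for P(D|+)
P(D|+) = P(+|D)P(D) / P(+)
       = 0.04250100 / 0.20749947
       = 0.2048


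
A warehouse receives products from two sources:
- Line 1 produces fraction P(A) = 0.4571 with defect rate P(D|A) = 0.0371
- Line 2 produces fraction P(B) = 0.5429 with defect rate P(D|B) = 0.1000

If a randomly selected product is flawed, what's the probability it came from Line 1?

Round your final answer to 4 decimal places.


Let A = from Line 1, D = flawed

Given:
- P(A) = 0.4571, P(B) = 0.5429
- P(D|A) = 0.0371, P(D|B) = 0.1000

Step 1: Find P(D)
P(D) = P(D|A)P(A) + P(D|B)P(B)
     = 0.0371 × 0.4571 + 0.1000 × 0.5429
     = 0.01695841 + 0.05429000
     = 0.07124841

Step 2: Apply Bayes' theorem
P(A|D) = P(D|A)P(A) / P(D)
       = 0.01695841 / 0.07124841
       = 0.2380


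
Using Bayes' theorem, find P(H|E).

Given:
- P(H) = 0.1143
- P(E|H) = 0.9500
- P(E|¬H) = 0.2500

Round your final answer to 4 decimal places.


Bayes' theorem: P(H|E) = P(E|H) × P(H) / P(E)

Step 1: Calculate P(E) using law of total probability
P(E) = P(E|H)P(H) + P(E|¬H)P(¬H)
     = 0.9500 × 0.1143 + 0.2500 × 0.8857
     = 0.10858500 + 0.22142500
     = 0.33001000

Step 2: Apply Bayes' theorem
P(H|E) = P(E|H) × P(H) / P(E)
       = 0.10858500 / 0.33001000
       = 0.3290


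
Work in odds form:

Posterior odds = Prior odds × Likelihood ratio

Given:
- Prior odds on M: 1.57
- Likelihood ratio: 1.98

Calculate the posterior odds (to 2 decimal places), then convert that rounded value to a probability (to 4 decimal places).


Step 1: Calculate posterior odds
Posterior odds = Prior odds × LR
               = 1.57 × 1.98
               = 3.11

Step 2: Convert to probability
P(M|E) = Posterior odds / (1 + Posterior odds)
       = 3.11 / (1 + 3.11)
       = 3.11 / 4.11
       = 0.7567

The evidence increased P(M) from 0.6109 to 0.7567.


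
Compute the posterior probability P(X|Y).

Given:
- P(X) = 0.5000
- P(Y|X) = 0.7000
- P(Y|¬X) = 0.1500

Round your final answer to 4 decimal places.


Bayes' theorem: P(X|Y) = P(Y|X) × P(X) / P(Y)

Step 1: Calculate P(Y) using law of total probability
P(Y) = P(Y|X)P(X) + P(Y|¬X)P(¬X)
     = 0.7000 × 0.5000 + 0.1500 × 0.5000
     = 0.35000000 + 0.07500000
     = 0.42500000

Step 2: Apply Bayes' theorem
P(X|Y) = P(Y|X) × P(X) / P(Y)
       = 0.35000000 / 0.42500000
       = 0.8235


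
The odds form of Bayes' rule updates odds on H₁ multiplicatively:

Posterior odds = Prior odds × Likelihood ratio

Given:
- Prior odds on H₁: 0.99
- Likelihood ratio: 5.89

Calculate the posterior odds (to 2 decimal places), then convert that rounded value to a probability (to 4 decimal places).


Step 1: Calculate posterior odds
Posterior odds = Prior odds × LR
               = 0.99 × 5.89
               = 5.83

Step 2: Convert to probability
P(H₁|E) = Posterior odds / (1 + Posterior odds)
       = 5.83 / (1 + 5.83)
       = 5.83 / 6.83
       = 0.8536

The evidence increased P(H₁) from 0.4975 to 0.8536.


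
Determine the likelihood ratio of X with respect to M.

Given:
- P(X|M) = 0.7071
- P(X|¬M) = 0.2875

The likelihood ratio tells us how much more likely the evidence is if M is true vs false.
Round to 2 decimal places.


Likelihood Ratio (LR) = P(X|M) / P(X|¬M)

LR = 0.7071 / 0.2875
   = 2.46

The evidence is 2.46 times more likely if M is true than if M is false.
Because LR exceeds 1, X is evidence for M.


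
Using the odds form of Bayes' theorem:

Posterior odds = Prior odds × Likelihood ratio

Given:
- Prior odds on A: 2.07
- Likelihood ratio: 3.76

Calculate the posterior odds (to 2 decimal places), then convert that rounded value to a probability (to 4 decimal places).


Step 1: Calculate posterior odds
Posterior odds = Prior odds × LR
               = 2.07 × 3.76
               = 7.78

Step 2: Convert to probability
P(A|E) = Posterior odds / (1 + Posterior odds)
       = 7.78 / (1 + 7.78)
       = 7.78 / 8.78
       = 0.8861

The evidence increased P(A) from 0.6743 to 0.8861.


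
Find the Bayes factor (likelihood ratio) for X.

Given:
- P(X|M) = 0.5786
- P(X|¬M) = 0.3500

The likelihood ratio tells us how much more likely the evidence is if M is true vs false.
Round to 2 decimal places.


Likelihood Ratio (LR) = P(X|M) / P(X|¬M)

LR = 0.5786 / 0.3500
   = 1.65

The evidence is 1.65 times more likely if M is true than if M is false.
Since LR > 1, the evidence supports M over ¬M.


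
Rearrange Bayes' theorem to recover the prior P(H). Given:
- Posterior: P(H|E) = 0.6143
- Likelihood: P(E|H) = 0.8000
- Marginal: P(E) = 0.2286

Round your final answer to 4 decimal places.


From Bayes' theorem: P(H|E) = P(E|H) × P(H) / P(E)

Rearranging for P(H):
P(H) = P(H|E) × P(E) / P(E|H)
     = 0.6143 × 0.2286 / 0.8000
     = 0.14042898 / 0.8000
     = 0.1755


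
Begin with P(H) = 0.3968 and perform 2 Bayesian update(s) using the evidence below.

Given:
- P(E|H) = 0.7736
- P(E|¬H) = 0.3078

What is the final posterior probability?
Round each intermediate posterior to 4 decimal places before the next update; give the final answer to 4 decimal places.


Sequential Bayesian updating:

Initial prior: P(H) = 0.3968

Update 1:
  P(E) = 0.7736 × 0.3968 + 0.3078 × 0.6032 = 0.30696448 + 0.18566496 = 0.49262944
  P(H|E) = 0.30696448 / 0.49262944 = 0.6231

Update 2:
  P(E) = 0.7736 × 0.6231 + 0.3078 × 0.3769 = 0.48203016 + 0.11600982 = 0.59803998
  P(H|E) = 0.48203016 / 0.59803998 = 0.8060

Final posterior: 0.8060


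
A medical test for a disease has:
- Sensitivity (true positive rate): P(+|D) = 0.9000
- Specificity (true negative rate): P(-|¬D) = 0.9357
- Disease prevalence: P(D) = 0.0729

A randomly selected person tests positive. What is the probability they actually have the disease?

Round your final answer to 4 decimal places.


Let D = has disease, + = positive test

Given:
- P(D) = 0.0729 (prevalence)
- P(+|D) = 0.9000 (sensitivity)
- P(-|¬D) = 0.9357 (specificity)
- P(+|¬D) = 0.0643 (false positive rate = 1 - specificity)

Step 1: Find P(+)
P(+) = P(+|D)P(D) + P(+|¬D)P(¬D)
     = 0.9000 × 0.0729 + 0.0643 × 0.9271
     = 0.06561000 + 0.05961253
     = 0.12522253

Step 2: Apply Bayes' theorem for P(D|+)
P(D|+) = P(+|D)P(D) / P(+)
       = 0.06561000 / 0.12522253
       = 0.5239


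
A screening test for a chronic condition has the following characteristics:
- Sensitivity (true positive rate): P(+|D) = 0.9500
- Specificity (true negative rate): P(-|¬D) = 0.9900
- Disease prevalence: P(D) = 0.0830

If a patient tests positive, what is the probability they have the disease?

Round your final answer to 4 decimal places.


Let D = has disease, + = positive test

Given:
- P(D) = 0.0830 (prevalence)
- P(+|D) = 0.9500 (sensitivity)
- P(-|¬D) = 0.9900 (specificity)
- P(+|¬D) = 0.0100 (false positive rate = 1 - specificity)

Step 1: Find P(+)
P(+) = P(+|D)P(D) + P(+|¬D)P(¬D)
     = 0.9500 × 0.0830 + 0.0100 × 0.9170
     = 0.07885000 + 0.00917000
     = 0.08802000

Step 2: Apply Bayes' theorem for P(D|+)
P(D|+) = P(+|D)P(D) / P(+)
       = 0.07885000 / 0.08802000
       = 0.8958


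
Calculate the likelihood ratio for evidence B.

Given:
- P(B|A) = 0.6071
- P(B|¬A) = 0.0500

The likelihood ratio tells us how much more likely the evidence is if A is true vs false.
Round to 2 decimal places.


Likelihood Ratio (LR) = P(B|A) / P(B|¬A)

LR = 0.6071 / 0.0500
   = 12.14

The evidence is 12.14 times more likely if A is true than if A is false.
Because LR exceeds 1, B is evidence for A.


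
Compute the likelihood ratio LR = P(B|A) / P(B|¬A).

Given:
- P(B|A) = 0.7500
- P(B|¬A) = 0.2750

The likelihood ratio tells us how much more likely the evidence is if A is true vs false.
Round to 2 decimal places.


Likelihood Ratio (LR) = P(B|A) / P(B|¬A)

LR = 0.7500 / 0.2750
   = 2.73

The evidence is 2.73 times more likely if A is true than if A is false.
Since LR > 1, the evidence supports A over ¬A.


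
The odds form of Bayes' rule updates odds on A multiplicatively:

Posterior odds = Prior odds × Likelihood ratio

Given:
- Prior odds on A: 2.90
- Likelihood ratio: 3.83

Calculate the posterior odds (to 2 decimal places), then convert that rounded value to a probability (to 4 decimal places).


Step 1: Calculate posterior odds
Posterior odds = Prior odds × LR
               = 2.90 × 3.83
               = 11.11

Step 2: Convert to probability
P(A|E) = Posterior odds / (1 + Posterior odds)
       = 11.11 / (1 + 11.11)
       = 11.11 / 12.11
       = 0.9174

The evidence increased P(A) from 0.7436 to 0.9174.


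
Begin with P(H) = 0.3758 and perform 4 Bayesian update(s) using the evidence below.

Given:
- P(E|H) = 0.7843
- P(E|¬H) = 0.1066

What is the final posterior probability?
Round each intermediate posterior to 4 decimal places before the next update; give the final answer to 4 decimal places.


Sequential Bayesian updating:

Initial prior: P(H) = 0.3758

Update 1:
  P(E) = 0.7843 × 0.3758 + 0.1066 × 0.6242 = 0.29473994 + 0.06653972 = 0.36127966
  P(H|E) = 0.29473994 / 0.36127966 = 0.8158

Update 2:
  P(E) = 0.7843 × 0.8158 + 0.1066 × 0.1842 = 0.63983194 + 0.01963572 = 0.65946766
  P(H|E) = 0.63983194 / 0.65946766 = 0.9702

Update 3:
  P(E) = 0.7843 × 0.9702 + 0.1066 × 0.0298 = 0.76092786 + 0.00317668 = 0.76410454
  P(H|E) = 0.76092786 / 0.76410454 = 0.9958

Update 4:
  P(E) = 0.7843 × 0.9958 + 0.1066 × 0.0042 = 0.78100594 + 0.00044772 = 0.78145366
  P(H|E) = 0.78100594 / 0.78145366 = 0.9994

Final posterior: 0.9994


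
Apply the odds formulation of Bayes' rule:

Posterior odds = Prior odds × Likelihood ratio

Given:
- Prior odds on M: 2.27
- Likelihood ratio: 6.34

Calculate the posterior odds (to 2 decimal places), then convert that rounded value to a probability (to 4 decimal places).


Step 1: Calculate posterior odds
Posterior odds = Prior odds × LR
               = 2.27 × 6.34
               = 14.39

Step 2: Convert to probability
P(M|E) = Posterior odds / (1 + Posterior odds)
       = 14.39 / (1 + 14.39)
       = 14.39 / 15.39
       = 0.9350

The evidence increased P(M) from 0.6942 to 0.9350.


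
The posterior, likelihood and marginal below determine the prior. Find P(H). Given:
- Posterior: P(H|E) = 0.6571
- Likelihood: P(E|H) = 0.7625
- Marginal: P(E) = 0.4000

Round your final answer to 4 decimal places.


From Bayes' theorem: P(H|E) = P(E|H) × P(H) / P(E)

Rearranging for P(H):
P(H) = P(H|E) × P(E) / P(E|H)
     = 0.6571 × 0.4000 / 0.7625
     = 0.26284000 / 0.7625
     = 0.3447


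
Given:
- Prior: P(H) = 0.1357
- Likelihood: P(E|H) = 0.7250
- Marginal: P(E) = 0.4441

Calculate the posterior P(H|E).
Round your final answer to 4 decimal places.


Using Bayes' theorem:

P(H|E) = P(E|H) × P(H) / P(E)
       = 0.7250 × 0.1357 / 0.4441
       = 0.09838250 / 0.4441
       = 0.2215

The evidence strengthens our belief in H.
Prior: 0.1357 → Posterior: 0.2215


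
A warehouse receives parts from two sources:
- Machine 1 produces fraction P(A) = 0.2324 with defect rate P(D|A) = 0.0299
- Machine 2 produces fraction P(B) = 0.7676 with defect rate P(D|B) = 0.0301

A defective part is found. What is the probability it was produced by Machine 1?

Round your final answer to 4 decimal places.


Let A = from Machine 1, D = defective

Given:
- P(A) = 0.2324, P(B) = 0.7676
- P(D|A) = 0.0299, P(D|B) = 0.0301

Step 1: Find P(D)
P(D) = P(D|A)P(A) + P(D|B)P(B)
     = 0.0299 × 0.2324 + 0.0301 × 0.7676
     = 0.00694876 + 0.02310476
     = 0.03005352

Step 2: Apply Bayes' theorem
P(A|D) = P(D|A)P(A) / P(D)
       = 0.00694876 / 0.03005352
       = 0.2312


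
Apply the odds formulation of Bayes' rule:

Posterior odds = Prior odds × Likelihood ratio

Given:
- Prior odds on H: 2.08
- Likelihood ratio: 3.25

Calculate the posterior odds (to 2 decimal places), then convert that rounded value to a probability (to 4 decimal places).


Step 1: Calculate posterior odds
Posterior odds = Prior odds × LR
               = 2.08 × 3.25
               = 6.76

Step 2: Convert to probability
P(H|E) = Posterior odds / (1 + Posterior odds)
       = 6.76 / (1 + 6.76)
       = 6.76 / 7.76
       = 0.8711

The evidence increased P(H) from 0.6753 to 0.8711.


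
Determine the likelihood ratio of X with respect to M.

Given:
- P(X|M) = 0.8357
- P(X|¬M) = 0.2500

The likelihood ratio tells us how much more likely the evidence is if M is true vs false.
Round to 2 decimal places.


Likelihood Ratio (LR) = P(X|M) / P(X|¬M)

LR = 0.8357 / 0.2500
   = 3.34

The evidence is 3.34 times more likely if M is true than if M is false.
Since LR > 1, the evidence supports M over ¬M.


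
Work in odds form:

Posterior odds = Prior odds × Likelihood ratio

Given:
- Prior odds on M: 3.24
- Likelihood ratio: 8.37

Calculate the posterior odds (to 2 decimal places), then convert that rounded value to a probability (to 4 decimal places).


Step 1: Calculate posterior odds
Posterior odds = Prior odds × LR
               = 3.24 × 8.37
               = 27.12

Step 2: Convert to probability
P(M|E) = Posterior odds / (1 + Posterior odds)
       = 27.12 / (1 + 27.12)
       = 27.12 / 28.12
       = 0.9644

The evidence increased P(M) from 0.7642 to 0.9644.


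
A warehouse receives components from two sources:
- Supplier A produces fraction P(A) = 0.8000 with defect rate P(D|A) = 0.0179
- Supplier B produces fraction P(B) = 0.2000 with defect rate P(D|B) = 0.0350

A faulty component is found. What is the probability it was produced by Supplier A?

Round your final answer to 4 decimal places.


Let A = from Supplier A, D = faulty

Given:
- P(A) = 0.8000, P(B) = 0.2000
- P(D|A) = 0.0179, P(D|B) = 0.0350

Step 1: Find P(D)
P(D) = P(D|A)P(A) + P(D|B)P(B)
     = 0.0179 × 0.8000 + 0.0350 × 0.2000
     = 0.01432000 + 0.00700000
     = 0.02132000

Step 2: Apply Bayes' theorem
P(A|D) = P(D|A)P(A) / P(D)
       = 0.01432000 / 0.02132000
       = 0.6717


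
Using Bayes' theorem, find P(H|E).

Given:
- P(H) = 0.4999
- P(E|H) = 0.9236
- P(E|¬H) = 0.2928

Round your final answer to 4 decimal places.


Bayes' theorem: P(H|E) = P(E|H) × P(H) / P(E)

Step 1: Calculate P(E) using law of total probability
P(E) = P(E|H)P(H) + P(E|¬H)P(¬H)
     = 0.9236 × 0.4999 + 0.2928 × 0.5001
     = 0.46170764 + 0.14642928
     = 0.60813692

Step 2: Apply Bayes' theorem
P(H|E) = P(E|H) × P(H) / P(E)
       = 0.46170764 / 0.60813692
       = 0.7592


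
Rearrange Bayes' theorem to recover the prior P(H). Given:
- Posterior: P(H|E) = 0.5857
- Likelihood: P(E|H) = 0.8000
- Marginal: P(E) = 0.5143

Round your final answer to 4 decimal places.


From Bayes' theorem: P(H|E) = P(E|H) × P(H) / P(E)

Rearranging for P(H):
P(H) = P(H|E) × P(E) / P(E|H)
     = 0.5857 × 0.5143 / 0.8000
     = 0.30122551 / 0.8000
     = 0.3765


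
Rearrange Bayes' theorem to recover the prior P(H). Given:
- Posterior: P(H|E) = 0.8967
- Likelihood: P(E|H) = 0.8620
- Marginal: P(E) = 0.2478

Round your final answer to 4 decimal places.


From Bayes' theorem: P(H|E) = P(E|H) × P(H) / P(E)

Rearranging for P(H):
P(H) = P(H|E) × P(E) / P(E|H)
     = 0.8967 × 0.2478 / 0.8620
     = 0.22220226 / 0.8620
     = 0.2578


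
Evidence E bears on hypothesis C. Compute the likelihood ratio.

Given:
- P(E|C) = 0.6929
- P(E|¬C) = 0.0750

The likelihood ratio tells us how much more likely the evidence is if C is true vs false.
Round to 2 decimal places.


Likelihood Ratio (LR) = P(E|C) / P(E|¬C)

LR = 0.6929 / 0.0750
   = 9.24

The evidence is 9.24 times more likely if C is true than if C is false.
LR > 1, so observing E raises the odds in favor of C.


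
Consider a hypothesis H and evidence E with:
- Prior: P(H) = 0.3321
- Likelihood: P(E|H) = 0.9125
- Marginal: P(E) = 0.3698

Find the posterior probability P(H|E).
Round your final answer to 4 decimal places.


Using Bayes' theorem:

P(H|E) = P(E|H) × P(H) / P(E)
       = 0.9125 × 0.3321 / 0.3698
       = 0.30304125 / 0.3698
       = 0.8195

The evidence strengthens our belief in H.
Prior: 0.3321 → Posterior: 0.8195


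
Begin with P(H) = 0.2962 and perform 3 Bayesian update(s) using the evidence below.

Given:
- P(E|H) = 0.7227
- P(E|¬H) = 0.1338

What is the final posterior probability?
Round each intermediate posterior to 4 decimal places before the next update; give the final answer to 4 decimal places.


Sequential Bayesian updating:

Initial prior: P(H) = 0.2962

Update 1:
  P(E) = 0.7227 × 0.2962 + 0.1338 × 0.7038 = 0.21406374 + 0.09416844 = 0.30823218
  P(H|E) = 0.21406374 / 0.30823218 = 0.6945

Update 2:
  P(E) = 0.7227 × 0.6945 + 0.1338 × 0.3055 = 0.50191515 + 0.04087590 = 0.54279105
  P(H|E) = 0.50191515 / 0.54279105 = 0.9247

Update 3:
  P(E) = 0.7227 × 0.9247 + 0.1338 × 0.0753 = 0.66828069 + 0.01007514 = 0.67835583
  P(H|E) = 0.66828069 / 0.67835583 = 0.9851

Final posterior: 0.9851


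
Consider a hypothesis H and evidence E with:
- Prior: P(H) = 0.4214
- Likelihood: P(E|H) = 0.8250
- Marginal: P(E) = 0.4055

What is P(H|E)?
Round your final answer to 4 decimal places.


Using Bayes' theorem:

P(H|E) = P(E|H) × P(H) / P(E)
       = 0.8250 × 0.4214 / 0.4055
       = 0.34765500 / 0.4055
       = 0.8573

The evidence strengthens our belief in H.
Prior: 0.4214 → Posterior: 0.8573


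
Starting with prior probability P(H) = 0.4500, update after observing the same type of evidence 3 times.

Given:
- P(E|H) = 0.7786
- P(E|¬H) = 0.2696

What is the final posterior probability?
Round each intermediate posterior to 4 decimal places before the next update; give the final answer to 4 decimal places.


Sequential Bayesian updating:

Initial prior: P(H) = 0.4500

Update 1:
  P(E) = 0.7786 × 0.4500 + 0.2696 × 0.5500 = 0.35037000 + 0.14828000 = 0.49865000
  P(H|E) = 0.35037000 / 0.49865000 = 0.7026

Update 2:
  P(E) = 0.7786 × 0.7026 + 0.2696 × 0.2974 = 0.54704436 + 0.08017904 = 0.62722340
  P(H|E) = 0.54704436 / 0.62722340 = 0.8722

Update 3:
  P(E) = 0.7786 × 0.8722 + 0.2696 × 0.1278 = 0.67909492 + 0.03445488 = 0.71354980
  P(H|E) = 0.67909492 / 0.71354980 = 0.9517

Final posterior: 0.9517


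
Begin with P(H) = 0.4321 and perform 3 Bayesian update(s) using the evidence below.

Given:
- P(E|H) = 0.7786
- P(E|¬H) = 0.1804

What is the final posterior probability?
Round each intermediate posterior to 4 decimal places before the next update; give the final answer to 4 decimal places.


Sequential Bayesian updating:

Initial prior: P(H) = 0.4321

Update 1:
  P(E) = 0.7786 × 0.4321 + 0.1804 × 0.5679 = 0.33643306 + 0.10244916 = 0.43888222
  P(H|E) = 0.33643306 / 0.43888222 = 0.7666

Update 2:
  P(E) = 0.7786 × 0.7666 + 0.1804 × 0.2334 = 0.59687476 + 0.04210536 = 0.63898012
  P(H|E) = 0.59687476 / 0.63898012 = 0.9341

Update 3:
  P(E) = 0.7786 × 0.9341 + 0.1804 × 0.0659 = 0.72729026 + 0.01188836 = 0.73917862
  P(H|E) = 0.72729026 / 0.73917862 = 0.9839

Final posterior: 0.9839


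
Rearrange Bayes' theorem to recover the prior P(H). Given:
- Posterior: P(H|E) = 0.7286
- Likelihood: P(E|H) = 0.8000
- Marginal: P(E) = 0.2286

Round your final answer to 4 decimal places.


From Bayes' theorem: P(H|E) = P(E|H) × P(H) / P(E)

Rearranging for P(H):
P(H) = P(H|E) × P(E) / P(E|H)
     = 0.7286 × 0.2286 / 0.8000
     = 0.16655796 / 0.8000
     = 0.2082


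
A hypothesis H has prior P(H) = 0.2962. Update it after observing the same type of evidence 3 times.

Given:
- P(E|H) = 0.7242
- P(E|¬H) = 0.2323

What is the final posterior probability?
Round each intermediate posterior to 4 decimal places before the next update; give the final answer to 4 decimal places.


Sequential Bayesian updating:

Initial prior: P(H) = 0.2962

Update 1:
  P(E) = 0.7242 × 0.2962 + 0.2323 × 0.7038 = 0.21450804 + 0.16349274 = 0.37800078
  P(H|E) = 0.21450804 / 0.37800078 = 0.5675

Update 2:
  P(E) = 0.7242 × 0.5675 + 0.2323 × 0.4325 = 0.41098350 + 0.10046975 = 0.51145325
  P(H|E) = 0.41098350 / 0.51145325 = 0.8036

Update 3:
  P(E) = 0.7242 × 0.8036 + 0.2323 × 0.1964 = 0.58196712 + 0.04562372 = 0.62759084
  P(H|E) = 0.58196712 / 0.62759084 = 0.9273

Final posterior: 0.9273


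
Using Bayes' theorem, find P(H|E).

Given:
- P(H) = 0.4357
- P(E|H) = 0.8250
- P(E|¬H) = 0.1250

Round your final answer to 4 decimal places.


Bayes' theorem: P(H|E) = P(E|H) × P(H) / P(E)

Step 1: Calculate P(E) using law of total probability
P(E) = P(E|H)P(H) + P(E|¬H)P(¬H)
     = 0.8250 × 0.4357 + 0.1250 × 0.5643
     = 0.35945250 + 0.07053750
     = 0.42999000

Step 2: Apply Bayes' theorem
P(H|E) = P(E|H) × P(H) / P(E)
       = 0.35945250 / 0.42999000
       = 0.8360


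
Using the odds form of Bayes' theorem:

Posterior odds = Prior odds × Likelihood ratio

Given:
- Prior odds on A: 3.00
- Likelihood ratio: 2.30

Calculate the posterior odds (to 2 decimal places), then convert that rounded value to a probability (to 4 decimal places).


Step 1: Calculate posterior odds
Posterior odds = Prior odds × LR
               = 3.00 × 2.30
               = 6.90

Step 2: Convert to probability
P(A|E) = Posterior odds / (1 + Posterior odds)
       = 6.90 / (1 + 6.90)
       = 6.90 / 7.90
       = 0.8734

The evidence increased P(A) from 0.7500 to 0.8734.


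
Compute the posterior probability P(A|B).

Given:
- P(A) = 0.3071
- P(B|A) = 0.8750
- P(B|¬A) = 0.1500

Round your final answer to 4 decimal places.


Bayes' theorem: P(A|B) = P(B|A) × P(A) / P(B)

Step 1: Calculate P(B) using law of total probability
P(B) = P(B|A)P(A) + P(B|¬A)P(¬A)
     = 0.8750 × 0.3071 + 0.1500 × 0.6929
     = 0.26871250 + 0.10393500
     = 0.37264750

Step 2: Apply Bayes' theorem
P(A|B) = P(B|A) × P(A) / P(B)
       = 0.26871250 / 0.37264750
       = 0.7211


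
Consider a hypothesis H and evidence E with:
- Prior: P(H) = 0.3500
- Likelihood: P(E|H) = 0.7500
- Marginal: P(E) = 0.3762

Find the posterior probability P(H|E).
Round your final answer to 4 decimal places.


Using Bayes' theorem:

P(H|E) = P(E|H) × P(H) / P(E)
       = 0.7500 × 0.3500 / 0.3762
       = 0.26250000 / 0.3762
       = 0.6978

The evidence strengthens our belief in H.
Prior: 0.3500 → Posterior: 0.6978


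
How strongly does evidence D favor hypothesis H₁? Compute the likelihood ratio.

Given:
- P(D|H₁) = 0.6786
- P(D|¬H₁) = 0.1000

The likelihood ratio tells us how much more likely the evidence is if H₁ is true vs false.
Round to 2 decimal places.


Likelihood Ratio (LR) = P(D|H₁) / P(D|¬H₁)

LR = 0.6786 / 0.1000
   = 6.79

The evidence is 6.79 times more likely if H₁ is true than if H₁ is false.
Because LR exceeds 1, D is evidence for H₁.


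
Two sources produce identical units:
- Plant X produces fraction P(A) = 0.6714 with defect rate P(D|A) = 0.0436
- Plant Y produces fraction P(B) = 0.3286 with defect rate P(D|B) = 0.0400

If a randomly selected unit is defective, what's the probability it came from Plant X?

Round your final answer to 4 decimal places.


Let A = from Plant X, D = defective

Given:
- P(A) = 0.6714, P(B) = 0.3286
- P(D|A) = 0.0436, P(D|B) = 0.0400

Step 1: Find P(D)
P(D) = P(D|A)P(A) + P(D|B)P(B)
     = 0.0436 × 0.6714 + 0.0400 × 0.3286
     = 0.02927304 + 0.01314400
     = 0.04241704

Step 2: Apply Bayes' theorem
P(A|D) = P(D|A)P(A) / P(D)
       = 0.02927304 / 0.04241704
       = 0.6901


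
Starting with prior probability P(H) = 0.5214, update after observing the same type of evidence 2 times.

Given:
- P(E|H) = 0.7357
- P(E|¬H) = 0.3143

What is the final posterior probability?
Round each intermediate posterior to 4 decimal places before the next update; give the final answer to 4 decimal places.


Sequential Bayesian updating:

Initial prior: P(H) = 0.5214

Update 1:
  P(E) = 0.7357 × 0.5214 + 0.3143 × 0.4786 = 0.38359398 + 0.15042398 = 0.53401796
  P(H|E) = 0.38359398 / 0.53401796 = 0.7183

Update 2:
  P(E) = 0.7357 × 0.7183 + 0.3143 × 0.2817 = 0.52845331 + 0.08853831 = 0.61699162
  P(H|E) = 0.52845331 / 0.61699162 = 0.8565

Final posterior: 0.8565


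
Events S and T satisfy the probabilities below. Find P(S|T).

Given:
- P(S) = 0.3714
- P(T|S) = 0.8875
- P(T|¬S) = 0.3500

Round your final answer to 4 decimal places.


Bayes' theorem: P(S|T) = P(T|S) × P(S) / P(T)

Step 1: Calculate P(T) using law of total probability
P(T) = P(T|S)P(S) + P(T|¬S)P(¬S)
     = 0.8875 × 0.3714 + 0.3500 × 0.6286
     = 0.32961750 + 0.22001000
     = 0.54962750

Step 2: Apply Bayes' theorem
P(S|T) = P(T|S) × P(S) / P(T)
       = 0.32961750 / 0.54962750
       = 0.5997


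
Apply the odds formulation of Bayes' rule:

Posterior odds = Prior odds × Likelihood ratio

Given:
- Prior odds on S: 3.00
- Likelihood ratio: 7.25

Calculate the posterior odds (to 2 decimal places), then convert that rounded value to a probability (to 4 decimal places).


Step 1: Calculate posterior odds
Posterior odds = Prior odds × LR
               = 3.00 × 7.25
               = 21.75

Step 2: Convert to probability
P(S|E) = Posterior odds / (1 + Posterior odds)
       = 21.75 / (1 + 21.75)
       = 21.75 / 22.75
       = 0.9560

The evidence increased P(S) from 0.7500 to 0.9560.


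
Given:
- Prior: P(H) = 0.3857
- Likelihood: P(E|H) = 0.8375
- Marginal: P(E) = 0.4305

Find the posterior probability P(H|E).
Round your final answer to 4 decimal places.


Using Bayes' theorem:

P(H|E) = P(E|H) × P(H) / P(E)
       = 0.8375 × 0.3857 / 0.4305
       = 0.32302375 / 0.4305
       = 0.7503

The evidence strengthens our belief in H.
Prior: 0.3857 → Posterior: 0.7503


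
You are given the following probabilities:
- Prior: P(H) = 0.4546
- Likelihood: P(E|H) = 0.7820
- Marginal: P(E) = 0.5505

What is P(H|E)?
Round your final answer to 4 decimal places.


Using Bayes' theorem:

P(H|E) = P(E|H) × P(H) / P(E)
       = 0.7820 × 0.4546 / 0.5505
       = 0.35549720 / 0.5505
       = 0.6458

The evidence strengthens our belief in H.
Prior: 0.4546 → Posterior: 0.6458


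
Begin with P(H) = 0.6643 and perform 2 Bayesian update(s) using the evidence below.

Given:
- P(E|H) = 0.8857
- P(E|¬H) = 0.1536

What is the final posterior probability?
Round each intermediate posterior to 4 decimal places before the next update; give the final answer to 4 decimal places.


Sequential Bayesian updating:

Initial prior: P(H) = 0.6643

Update 1:
  P(E) = 0.8857 × 0.6643 + 0.1536 × 0.3357 = 0.58837051 + 0.05156352 = 0.63993403
  P(H|E) = 0.58837051 / 0.63993403 = 0.9194

Update 2:
  P(E) = 0.8857 × 0.9194 + 0.1536 × 0.0806 = 0.81431258 + 0.01238016 = 0.82669274
  P(H|E) = 0.81431258 / 0.82669274 = 0.9850

Final posterior: 0.9850


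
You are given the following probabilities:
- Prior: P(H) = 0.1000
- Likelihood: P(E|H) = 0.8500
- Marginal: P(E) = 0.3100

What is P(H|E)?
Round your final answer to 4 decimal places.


Using Bayes' theorem:

P(H|E) = P(E|H) × P(H) / P(E)
       = 0.8500 × 0.1000 / 0.3100
       = 0.08500000 / 0.3100
       = 0.2742

The evidence strengthens our belief in H.
Prior: 0.1000 → Posterior: 0.2742
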